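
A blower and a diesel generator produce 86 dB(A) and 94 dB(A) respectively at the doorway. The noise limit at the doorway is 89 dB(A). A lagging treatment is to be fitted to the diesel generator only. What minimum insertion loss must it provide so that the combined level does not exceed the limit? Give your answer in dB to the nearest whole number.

Fixed contribution from the other source: Σ 10^(L/10) = 10^(86/10) = 3.981e+08 (86.00 dB(A)).
To meet 89 dB(A) overall, the treated diesel generator may contribute at most 10^(89/10) − 3.981e+08 = 3.962e+08, i.e. 85.98 dB(A).
Required insertion loss = 94 − 85.98 = 8.02 dB.

8 dB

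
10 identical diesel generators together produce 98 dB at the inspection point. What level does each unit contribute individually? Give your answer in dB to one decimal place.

88.0 dB

For N identical incoherent sources L_total = L₁ + 10·log₁₀ N, so L₁ = 98 − 10·log₁₀(10) = 98 − 10.000.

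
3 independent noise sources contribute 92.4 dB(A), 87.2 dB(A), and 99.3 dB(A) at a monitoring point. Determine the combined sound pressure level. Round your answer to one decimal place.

For uncorrelated sources the intensities add, so convert each level to linear form, sum, and take 10·log₁₀ of the total.
Σ 10^(L/10) = 10^(92.4/10) + 10^(87.2/10) + 10^(99.3/10) = 1.077e+10.
L_total = 10·log₁₀(1.077e+10) = 100.32 dB(A).

100.3 dB(A)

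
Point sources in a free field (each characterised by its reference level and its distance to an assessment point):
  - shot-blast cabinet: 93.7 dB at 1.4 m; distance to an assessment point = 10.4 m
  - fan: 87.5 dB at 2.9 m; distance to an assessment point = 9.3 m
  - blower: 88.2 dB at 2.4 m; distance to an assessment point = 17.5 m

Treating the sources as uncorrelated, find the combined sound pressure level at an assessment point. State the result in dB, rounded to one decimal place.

80.4 dB

First find each source's level at the receiver (point-source: −20·log₁₀(r/r_ref)), then combine on an intensity basis.
shot-blast cabinet: 93.7 − 20·log₁₀(10.4/1.4) = 93.7 − 17.42 = 76.28 dB.
fan: 87.5 − 20·log₁₀(9.3/2.9) = 87.5 − 10.12 = 77.38 dB.
blower: 88.2 − 20·log₁₀(17.5/2.4) = 88.2 − 17.26 = 70.94 dB.
Σ 10^(L/10) = 1.096e+08 → L_total = 10·log₁₀(1.096e+08) = 80.40 dB.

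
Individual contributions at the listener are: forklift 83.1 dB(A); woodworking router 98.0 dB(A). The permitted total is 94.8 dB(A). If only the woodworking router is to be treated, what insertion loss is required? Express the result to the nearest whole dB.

4 dB

The untreated sources together contribute 10^(83.1/10) = 2.042e+08, i.e. 83.10 dB(A).
To meet 94.8 dB(A) overall, the treated woodworking router may contribute at most 10^(94.8/10) − 2.042e+08 = 2.816e+09, i.e. 94.50 dB(A).
Required insertion loss = 98.0 − 94.50 = 3.50 dB.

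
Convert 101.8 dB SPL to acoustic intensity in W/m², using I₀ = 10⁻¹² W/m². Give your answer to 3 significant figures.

0.0151 W/m²

I/I₀ = 10^(101.8/10) = 1.514e+10, so I = 1.514e+10 × 10⁻¹² W/m².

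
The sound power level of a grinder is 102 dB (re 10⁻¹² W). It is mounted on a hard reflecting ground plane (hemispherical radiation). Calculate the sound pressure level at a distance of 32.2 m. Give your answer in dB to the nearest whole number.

64 dB

Free-field hemispherical radiation: L_p = L_w − 10·log₁₀(2π·r²), r = 32.2 m.
2π·r² = 6515 m², 10·log₁₀ of that is 38.139 dB.
L_p = 102 − 38.139 = 63.86 dB.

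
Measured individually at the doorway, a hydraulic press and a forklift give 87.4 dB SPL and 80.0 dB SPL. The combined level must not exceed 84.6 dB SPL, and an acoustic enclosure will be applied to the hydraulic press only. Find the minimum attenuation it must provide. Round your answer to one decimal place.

Fixed contribution from the other source: Σ 10^(L/10) = 10^(80.0/10) = 1.000e+08 (80.00 dB SPL).
The limit corresponds to 10^(84.6/10) = 2.884e+08; subtracting the fixed part leaves 1.884e+08 for the hydraulic press, i.e. 82.75 dB SPL.
So the hydraulic press must be reduced from 87.4 to 82.75 dB SPL: IL = 4.65 dB.

4.6 dB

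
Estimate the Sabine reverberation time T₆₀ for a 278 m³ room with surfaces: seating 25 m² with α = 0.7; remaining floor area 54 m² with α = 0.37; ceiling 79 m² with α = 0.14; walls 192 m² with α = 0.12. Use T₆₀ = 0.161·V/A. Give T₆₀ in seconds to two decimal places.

0.63 s

Summing Sᵢαᵢ: 25·0.7 + 54·0.37 + 79·0.14 + 192·0.12 = 71.58 m².
T₆₀ = 0.161·V/A = 0.161·278/71.58 = 0.625 s.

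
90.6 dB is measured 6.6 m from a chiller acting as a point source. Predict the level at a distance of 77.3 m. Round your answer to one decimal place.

Point-source attenuation: ΔL = 20·log₁₀(r₂/r₁) = 20·log₁₀(77.3/6.6) = 21.373 dB.
L₂ = 90.6 − 20·log₁₀(77.3/6.6) = 90.6 − 21.373 = 69.23 dB.

69.2 dB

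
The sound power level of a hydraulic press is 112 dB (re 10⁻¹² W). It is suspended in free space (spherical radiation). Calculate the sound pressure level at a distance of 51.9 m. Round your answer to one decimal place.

66.7 dB

The power spreads over a sphere of area 4π·r², so L_p = L_w − 10·log₁₀(4π·r²).
4π·r² = 3.385e+04 m², 10·log₁₀ of that is 45.295 dB.
L_p = 112 − 45.295 = 66.70 dB.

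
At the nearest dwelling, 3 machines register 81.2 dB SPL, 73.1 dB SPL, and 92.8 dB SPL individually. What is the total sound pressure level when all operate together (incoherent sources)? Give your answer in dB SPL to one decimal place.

For uncorrelated sources the intensities add, so convert each level to linear form, sum, and take 10·log₁₀ of the total.
Σ 10^(L/10) = 10^(81.2/10) + 10^(73.1/10) + 10^(92.8/10) = 2.058e+09.
L_total = 10·log₁₀(2.058e+09) = 93.13 dB SPL.

93.1 dB SPL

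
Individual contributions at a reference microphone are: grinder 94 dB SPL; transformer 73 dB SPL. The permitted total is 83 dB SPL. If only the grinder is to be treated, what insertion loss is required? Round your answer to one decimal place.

11.5 dB

Everything except the grinder sums to 10^(73/10) = 1.995e+07 in linear terms, 73.00 dB SPL.
To meet 83 dB SPL overall, the treated grinder may contribute at most 10^(83/10) − 1.995e+07 = 1.796e+08, i.e. 82.54 dB SPL.
So the grinder must be reduced from 94 to 82.54 dB SPL: IL = 11.46 dB.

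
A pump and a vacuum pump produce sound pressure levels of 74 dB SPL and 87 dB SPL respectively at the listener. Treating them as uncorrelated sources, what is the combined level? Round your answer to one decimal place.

87.2 dB SPL

For uncorrelated sources the intensities add, so convert each level to linear form, sum, and take 10·log₁₀ of the total.
Σ 10^(L/10) = 10^(74/10) + 10^(87/10) = 5.263e+08.
L_total = 10·log₁₀(5.263e+08) = 87.21 dB SPL.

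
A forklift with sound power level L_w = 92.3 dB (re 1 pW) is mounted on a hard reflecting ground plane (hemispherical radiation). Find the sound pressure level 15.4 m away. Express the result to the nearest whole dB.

L_p = L_w − 10·log₁₀(2π·r²) with r = 15.4 m.
2π·r² = 1490 m², 10·log₁₀ of that is 31.732 dB.
L_p = 92.3 − 31.732 = 60.57 dB.

61 dB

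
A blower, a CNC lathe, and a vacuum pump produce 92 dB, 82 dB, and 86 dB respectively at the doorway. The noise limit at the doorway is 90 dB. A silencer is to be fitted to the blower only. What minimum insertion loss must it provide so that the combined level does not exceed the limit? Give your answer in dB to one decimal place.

Everything except the blower sums to 10^(82/10) + 10^(86/10) = 5.566e+08 in linear terms, 87.46 dB.
The limit corresponds to 10^(90/10) = 1.000e+09; subtracting the fixed part leaves 4.434e+08 for the blower, i.e. 86.47 dB.
Required insertion loss = 92 − 86.47 = 5.53 dB.

5.5 dB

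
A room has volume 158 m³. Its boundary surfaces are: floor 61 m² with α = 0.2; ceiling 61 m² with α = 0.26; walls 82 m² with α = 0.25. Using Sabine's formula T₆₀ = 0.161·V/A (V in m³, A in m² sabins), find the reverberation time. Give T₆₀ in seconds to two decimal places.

Total absorption A = 61·0.2 + 61·0.26 + 82·0.25 = 48.56 m² sabins.
T₆₀ = 0.161·V/A = 0.161·158/48.56 = 0.524 s.

0.52 s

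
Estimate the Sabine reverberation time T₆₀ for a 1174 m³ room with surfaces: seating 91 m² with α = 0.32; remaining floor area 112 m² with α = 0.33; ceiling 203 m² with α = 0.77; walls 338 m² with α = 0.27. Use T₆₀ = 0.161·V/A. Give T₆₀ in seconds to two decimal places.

Summing Sᵢαᵢ: 91·0.32 + 112·0.33 + 203·0.77 + 338·0.27 = 313.65 m².
T₆₀ = 0.161 × 1174 / 313.65 = 0.603 s.

0.60 s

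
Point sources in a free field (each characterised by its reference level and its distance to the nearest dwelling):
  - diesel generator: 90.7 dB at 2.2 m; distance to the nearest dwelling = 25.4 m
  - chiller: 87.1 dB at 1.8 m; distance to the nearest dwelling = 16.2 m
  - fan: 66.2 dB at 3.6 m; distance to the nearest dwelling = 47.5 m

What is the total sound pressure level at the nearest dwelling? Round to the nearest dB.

Apply inverse-square spreading to bring every level to the receiver, then sum 10^(L/10).
diesel generator: 90.7 − 20·log₁₀(25.4/2.2) = 90.7 − 21.25 = 69.45 dB.
chiller: 87.1 − 20·log₁₀(16.2/1.8) = 87.1 − 19.08 = 68.02 dB.
fan: 66.2 − 20·log₁₀(47.5/3.6) = 66.2 − 22.41 = 43.79 dB.
Σ 10^(L/10) = 1.517e+07 → L_total = 10·log₁₀(1.517e+07) = 71.81 dB.

72 dB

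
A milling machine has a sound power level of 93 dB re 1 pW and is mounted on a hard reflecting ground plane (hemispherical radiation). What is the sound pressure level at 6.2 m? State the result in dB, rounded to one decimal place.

69.2 dB

The power spreads over a hemisphere of area 2π·r², so L_p = L_w − 10·log₁₀(2π·r²).
2π·r² = 241.5 m², 10·log₁₀ of that is 23.830 dB.
L_p = 93 − 23.830 = 69.17 dB.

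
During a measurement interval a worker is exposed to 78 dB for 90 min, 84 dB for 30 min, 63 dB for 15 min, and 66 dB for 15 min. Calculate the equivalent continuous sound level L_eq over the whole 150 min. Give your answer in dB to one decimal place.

L_eq = 10·log₁₀[(1/T)·Σ tᵢ·10^(Lᵢ/10)] with T = 150 min.
Σ tᵢ·10^(Lᵢ/10) = 90·10^(78/10) + 30·10^(84/10) + 15·10^(63/10) + 15·10^(66/10) = 1.330e+10.
L_eq = 10·log₁₀(1.330e+10/150) = 79.48 dB.

79.5 dB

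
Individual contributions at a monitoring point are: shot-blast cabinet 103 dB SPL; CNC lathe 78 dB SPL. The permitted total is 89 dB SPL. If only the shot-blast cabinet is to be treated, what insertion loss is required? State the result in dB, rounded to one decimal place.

14.4 dB

Fixed contribution from the other source: Σ 10^(L/10) = 10^(78/10) = 6.310e+07 (78.00 dB SPL).
The limit corresponds to 10^(89/10) = 7.943e+08; subtracting the fixed part leaves 7.312e+08 for the shot-blast cabinet, i.e. 88.64 dB SPL.
Required insertion loss = 103 − 88.64 = 14.36 dB.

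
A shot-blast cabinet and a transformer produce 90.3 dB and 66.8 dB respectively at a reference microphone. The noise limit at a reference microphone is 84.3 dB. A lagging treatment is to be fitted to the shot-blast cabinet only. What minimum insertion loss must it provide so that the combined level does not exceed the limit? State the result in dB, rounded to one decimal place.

Fixed contribution from the other source: Σ 10^(L/10) = 10^(66.8/10) = 4.786e+06 (66.80 dB).
To meet 84.3 dB overall, the treated shot-blast cabinet may contribute at most 10^(84.3/10) − 4.786e+06 = 2.644e+08, i.e. 84.22 dB.
Required insertion loss = 90.3 − 84.22 = 6.08 dB.

6.1 dB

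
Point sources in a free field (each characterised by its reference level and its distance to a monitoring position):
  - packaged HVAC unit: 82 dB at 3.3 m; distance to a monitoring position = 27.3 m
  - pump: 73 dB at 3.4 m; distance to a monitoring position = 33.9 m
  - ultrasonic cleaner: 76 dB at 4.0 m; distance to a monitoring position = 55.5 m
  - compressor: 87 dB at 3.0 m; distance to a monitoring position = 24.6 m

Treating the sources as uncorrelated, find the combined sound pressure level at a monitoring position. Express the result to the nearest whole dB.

70 dB

Apply inverse-square spreading to bring every level to the receiver, then sum 10^(L/10).
packaged HVAC unit: 82 − 20·log₁₀(27.3/3.3) = 82 − 18.35 = 63.65 dB.
pump: 73 − 20·log₁₀(33.9/3.4) = 73 − 19.97 = 53.03 dB.
ultrasonic cleaner: 76 − 20·log₁₀(55.5/4.0) = 76 − 22.84 = 53.16 dB.
compressor: 87 − 20·log₁₀(24.6/3.0) = 87 − 18.28 = 68.72 dB.
Σ 10^(L/10) = 1.018e+07 → L_total = 10·log₁₀(1.018e+07) = 70.08 dB.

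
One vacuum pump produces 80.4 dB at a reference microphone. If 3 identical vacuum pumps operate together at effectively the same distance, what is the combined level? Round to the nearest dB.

85 dB

With 3 equal, uncorrelated contributions the intensity is 3× that of one unit, giving a rise of 10·log₁₀ 3.
L_total = 80.4 + 10·log₁₀(3) = 80.4 + 4.771 = 85.17 dB.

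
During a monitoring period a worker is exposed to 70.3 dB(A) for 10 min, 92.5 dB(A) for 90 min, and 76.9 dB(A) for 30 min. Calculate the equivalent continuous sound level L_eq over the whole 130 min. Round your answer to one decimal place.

90.9 dB(A)

L_eq = 10·log₁₀[(1/T)·Σ tᵢ·10^(Lᵢ/10)] with T = 130 min.
Σ tᵢ·10^(Lᵢ/10) = 10·10^(70.3/10) + 90·10^(92.5/10) + 30·10^(76.9/10) = 1.616e+11.
L_eq = 10·log₁₀(1.616e+11/130) = 90.95 dB(A).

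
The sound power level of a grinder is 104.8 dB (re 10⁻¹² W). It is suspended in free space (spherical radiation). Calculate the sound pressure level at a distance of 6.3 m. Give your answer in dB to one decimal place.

77.8 dB

L_p = L_w − 10·log₁₀(4π·r²) with r = 6.3 m.
4π·r² = 498.8 m², 10·log₁₀ of that is 26.979 dB.
L_p = 104.8 − 26.979 = 77.82 dB.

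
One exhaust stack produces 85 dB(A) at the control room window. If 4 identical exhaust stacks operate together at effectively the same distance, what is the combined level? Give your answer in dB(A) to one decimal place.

91.0 dB(A)

N identical incoherent sources raise the level by 10·log₁₀ N.
L_total = 85 + 10·log₁₀(4) = 85 + 6.021 = 91.02 dB(A).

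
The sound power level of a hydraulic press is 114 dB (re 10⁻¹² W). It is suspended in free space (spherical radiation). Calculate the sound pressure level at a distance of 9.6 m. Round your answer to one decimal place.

L_p = L_w − 10·log₁₀(4π·r²) with r = 9.6 m.
4π·r² = 1158 m², 10·log₁₀ of that is 30.638 dB.
L_p = 114 − 30.638 = 83.36 dB.

83.4 dB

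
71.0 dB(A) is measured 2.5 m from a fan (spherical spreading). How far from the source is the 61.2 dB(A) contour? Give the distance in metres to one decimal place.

7.7 m

For a point source L₁ − L₂ = 20·log₁₀(r₂/r₁), so r₂ = r₁·10^((L₁−L₂)/20).
r₂ = 2.5·10^((71.0−61.2)/20) = 2.5·10^(9.8/20) = 7.73 m.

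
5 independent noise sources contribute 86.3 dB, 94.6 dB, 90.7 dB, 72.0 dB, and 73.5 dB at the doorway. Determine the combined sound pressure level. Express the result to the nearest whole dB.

For uncorrelated sources the intensities add, so convert each level to linear form, sum, and take 10·log₁₀ of the total.
Σ 10^(L/10) = 10^(86.3/10) + 10^(94.6/10) + 10^(90.7/10) + 10^(72.0/10) + 10^(73.5/10) = 4.524e+09.
L_total = 10·log₁₀(4.524e+09) = 96.55 dB.

97 dB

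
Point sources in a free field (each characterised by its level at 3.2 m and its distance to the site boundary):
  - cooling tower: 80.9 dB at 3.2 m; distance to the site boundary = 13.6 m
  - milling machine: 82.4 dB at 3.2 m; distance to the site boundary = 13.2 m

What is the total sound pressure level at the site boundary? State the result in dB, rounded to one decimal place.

72.3 dB

First find each source's level at the receiver (point-source: −20·log₁₀(r/r_ref)), then combine on an intensity basis.
cooling tower: 80.9 − 20·log₁₀(13.6/3.2) = 80.9 − 12.57 = 68.33 dB.
milling machine: 82.4 − 20·log₁₀(13.2/3.2) = 82.4 − 12.31 = 70.09 dB.
Σ 10^(L/10) = 1.702e+07 → L_total = 10·log₁₀(1.702e+07) = 72.31 dB.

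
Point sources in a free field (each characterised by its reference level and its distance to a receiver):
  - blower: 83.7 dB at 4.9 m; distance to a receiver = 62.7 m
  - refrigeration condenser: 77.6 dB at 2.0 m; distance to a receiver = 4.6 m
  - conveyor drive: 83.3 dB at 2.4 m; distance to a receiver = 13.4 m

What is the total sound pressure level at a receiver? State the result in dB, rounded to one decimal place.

Propagate each source to the receiver with L = L_ref − 20·log₁₀(r/r_ref), then add intensities.
blower: 83.7 − 20·log₁₀(62.7/4.9) = 83.7 − 22.14 = 61.56 dB.
refrigeration condenser: 77.6 − 20·log₁₀(4.6/2.0) = 77.6 − 7.23 = 70.37 dB.
conveyor drive: 83.3 − 20·log₁₀(13.4/2.4) = 83.3 − 14.94 = 68.36 dB.
Σ 10^(L/10) = 1.917e+07 → L_total = 10·log₁₀(1.917e+07) = 72.83 dB.

72.8 dB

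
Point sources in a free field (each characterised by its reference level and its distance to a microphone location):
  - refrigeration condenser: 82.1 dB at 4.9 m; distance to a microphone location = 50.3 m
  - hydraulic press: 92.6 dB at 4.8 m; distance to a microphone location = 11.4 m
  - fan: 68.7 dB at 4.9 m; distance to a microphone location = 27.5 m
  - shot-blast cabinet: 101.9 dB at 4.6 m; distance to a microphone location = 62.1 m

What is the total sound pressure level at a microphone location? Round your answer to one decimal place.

Propagate each source to the receiver with L = L_ref − 20·log₁₀(r/r_ref), then add intensities.
refrigeration condenser: 82.1 − 20·log₁₀(50.3/4.9) = 82.1 − 20.23 = 61.87 dB.
hydraulic press: 92.6 − 20·log₁₀(11.4/4.8) = 92.6 − 7.51 = 85.09 dB.
fan: 68.7 − 20·log₁₀(27.5/4.9) = 68.7 − 14.98 = 53.72 dB.
shot-blast cabinet: 101.9 − 20·log₁₀(62.1/4.6) = 101.9 − 22.61 = 79.29 dB.
Σ 10^(L/10) = 4.094e+08 → L_total = 10·log₁₀(4.094e+08) = 86.12 dB.

86.1 dB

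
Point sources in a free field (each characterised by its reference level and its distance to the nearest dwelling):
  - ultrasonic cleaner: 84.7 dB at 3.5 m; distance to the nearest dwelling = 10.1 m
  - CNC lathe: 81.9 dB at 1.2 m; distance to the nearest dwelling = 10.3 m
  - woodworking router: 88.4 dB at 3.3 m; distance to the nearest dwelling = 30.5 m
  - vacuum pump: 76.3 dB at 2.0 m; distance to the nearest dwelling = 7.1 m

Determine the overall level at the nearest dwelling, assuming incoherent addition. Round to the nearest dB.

77 dB

Apply inverse-square spreading to bring every level to the receiver, then sum 10^(L/10).
ultrasonic cleaner: 84.7 − 20·log₁₀(10.1/3.5) = 84.7 − 9.21 = 75.49 dB.
CNC lathe: 81.9 − 20·log₁₀(10.3/1.2) = 81.9 − 18.67 = 63.23 dB.
woodworking router: 88.4 − 20·log₁₀(30.5/3.3) = 88.4 − 19.32 = 69.08 dB.
vacuum pump: 76.3 − 20·log₁₀(7.1/2.0) = 76.3 − 11.00 = 65.30 dB.
Σ 10^(L/10) = 4.903e+07 → L_total = 10·log₁₀(4.903e+07) = 76.90 dB.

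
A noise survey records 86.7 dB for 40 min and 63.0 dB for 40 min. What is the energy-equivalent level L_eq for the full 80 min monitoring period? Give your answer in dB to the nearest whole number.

84 dB

The energy average is taken in the linear domain: L_eq = 10·log₁₀[(Σ tᵢ·10^(Lᵢ/10))/T], T = 80 min.
Σ tᵢ·10^(Lᵢ/10) = 40·10^(86.7/10) + 40·10^(63.0/10) = 1.879e+10.
L_eq = 10·log₁₀(1.879e+10/80) = 83.71 dB.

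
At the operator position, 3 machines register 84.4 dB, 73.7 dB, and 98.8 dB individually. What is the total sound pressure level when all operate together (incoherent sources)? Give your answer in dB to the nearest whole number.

99 dB

Incoherent sources combine by intensity addition: L_total = 10·log₁₀(Σ 10^(L_i/10)).
Σ 10^(L/10) = 10^(84.4/10) + 10^(73.7/10) + 10^(98.8/10) = 7.885e+09.
L_total = 10·log₁₀(7.885e+09) = 98.97 dB.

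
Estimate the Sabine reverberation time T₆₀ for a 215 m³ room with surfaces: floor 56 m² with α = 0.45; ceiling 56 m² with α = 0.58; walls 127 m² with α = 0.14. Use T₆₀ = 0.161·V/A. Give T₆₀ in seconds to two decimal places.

A = Σ Sᵢαᵢ = 56·0.45 + 56·0.58 + 127·0.14 = 75.46 m².
T₆₀ = 0.161·V/A = 0.161·215/75.46 = 0.459 s.

0.46 s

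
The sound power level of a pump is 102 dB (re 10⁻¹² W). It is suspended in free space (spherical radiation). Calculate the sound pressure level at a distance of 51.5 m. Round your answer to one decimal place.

56.8 dB

Free-field spherical radiation: L_p = L_w − 10·log₁₀(4π·r²), r = 51.5 m.
4π·r² = 3.333e+04 m², 10·log₁₀ of that is 45.228 dB.
L_p = 102 − 45.228 = 56.77 dB.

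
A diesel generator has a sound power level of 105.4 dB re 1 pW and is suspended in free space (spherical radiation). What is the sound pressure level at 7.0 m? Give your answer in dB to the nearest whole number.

78 dB

L_p = L_w − 10·log₁₀(4π·r²) with r = 7.0 m.
4π·r² = 615.8 m², 10·log₁₀ of that is 27.894 dB.
L_p = 105.4 − 27.894 = 77.51 dB.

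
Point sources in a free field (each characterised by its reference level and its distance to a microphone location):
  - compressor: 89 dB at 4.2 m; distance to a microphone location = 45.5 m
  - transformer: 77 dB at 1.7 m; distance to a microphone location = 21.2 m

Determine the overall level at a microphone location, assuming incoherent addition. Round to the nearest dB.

69 dB

First find each source's level at the receiver (point-source: −20·log₁₀(r/r_ref)), then combine on an intensity basis.
compressor: 89 − 20·log₁₀(45.5/4.2) = 89 − 20.70 = 68.30 dB.
transformer: 77 − 20·log₁₀(21.2/1.7) = 77 − 21.92 = 55.08 dB.
Σ 10^(L/10) = 7.091e+06 → L_total = 10·log₁₀(7.091e+06) = 68.51 dB.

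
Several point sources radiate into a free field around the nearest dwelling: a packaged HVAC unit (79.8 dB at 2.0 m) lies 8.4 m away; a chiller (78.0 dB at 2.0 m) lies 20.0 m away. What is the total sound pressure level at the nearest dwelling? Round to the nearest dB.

68 dB

Propagate each source to the receiver with L = L_ref − 20·log₁₀(r/r_ref), then add intensities.
packaged HVAC unit: 79.8 − 20·log₁₀(8.4/2.0) = 79.8 − 12.46 = 67.34 dB.
chiller: 78.0 − 20·log₁₀(20.0/2.0) = 78.0 − 20.00 = 58.00 dB.
Σ 10^(L/10) = 6.045e+06 → L_total = 10·log₁₀(6.045e+06) = 67.81 dB.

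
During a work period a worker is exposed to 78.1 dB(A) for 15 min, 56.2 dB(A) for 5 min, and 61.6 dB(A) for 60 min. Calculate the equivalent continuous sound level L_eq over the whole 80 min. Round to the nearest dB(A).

71 dB(A)

L_eq = 10·log₁₀[(1/T)·Σ tᵢ·10^(Lᵢ/10)] with T = 80 min.
Σ tᵢ·10^(Lᵢ/10) = 15·10^(78.1/10) + 5·10^(56.2/10) + 60·10^(61.6/10) = 1.057e+09.
L_eq = 10·log₁₀(1.057e+09/80) = 71.21 dB(A).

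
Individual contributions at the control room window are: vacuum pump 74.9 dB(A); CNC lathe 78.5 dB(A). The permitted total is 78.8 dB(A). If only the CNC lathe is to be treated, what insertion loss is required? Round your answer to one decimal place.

The untreated sources together contribute 10^(74.9/10) = 3.090e+07, i.e. 74.90 dB(A).
The limit corresponds to 10^(78.8/10) = 7.586e+07; subtracting the fixed part leaves 4.495e+07 for the CNC lathe, i.e. 76.53 dB(A).
Required insertion loss = 78.5 − 76.53 = 1.97 dB.

2.0 dB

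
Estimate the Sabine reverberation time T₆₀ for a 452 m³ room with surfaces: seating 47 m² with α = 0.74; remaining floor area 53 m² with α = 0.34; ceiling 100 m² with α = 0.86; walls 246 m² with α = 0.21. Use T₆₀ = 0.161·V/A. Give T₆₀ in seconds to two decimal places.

0.38 s

A = Σ Sᵢαᵢ = 47·0.74 + 53·0.34 + 100·0.86 + 246·0.21 = 190.46 m².
T₆₀ = 0.161 × 452 / 190.46 = 0.382 s.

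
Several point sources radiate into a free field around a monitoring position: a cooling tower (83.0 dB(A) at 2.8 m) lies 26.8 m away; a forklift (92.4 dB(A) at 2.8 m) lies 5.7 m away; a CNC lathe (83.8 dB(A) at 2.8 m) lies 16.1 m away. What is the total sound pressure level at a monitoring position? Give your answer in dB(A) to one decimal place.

86.3 dB(A)

Apply inverse-square spreading to bring every level to the receiver, then sum 10^(L/10).
cooling tower: 83.0 − 20·log₁₀(26.8/2.8) = 83.0 − 19.62 = 63.38 dB(A).
forklift: 92.4 − 20·log₁₀(5.7/2.8) = 92.4 − 6.17 = 86.23 dB(A).
CNC lathe: 83.8 − 20·log₁₀(16.1/2.8) = 83.8 − 15.19 = 68.61 dB(A).
Σ 10^(L/10) = 4.288e+08 → L_total = 10·log₁₀(4.288e+08) = 86.32 dB(A).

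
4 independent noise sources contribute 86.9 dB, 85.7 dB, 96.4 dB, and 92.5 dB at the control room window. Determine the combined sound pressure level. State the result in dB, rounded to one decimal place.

98.5 dB

Incoherent sources combine by intensity addition: L_total = 10·log₁₀(Σ 10^(L_i/10)).
Σ 10^(L/10) = 10^(86.9/10) + 10^(85.7/10) + 10^(96.4/10) + 10^(92.5/10) = 7.005e+09.
L_total = 10·log₁₀(7.005e+09) = 98.45 dB.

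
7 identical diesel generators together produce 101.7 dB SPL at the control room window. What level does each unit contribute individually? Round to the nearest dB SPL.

93 dB SPL

7 equal contributions raise the level by 10·log₁₀ 7 = 8.451 dB, so each unit alone gives 101.7 − 8.451.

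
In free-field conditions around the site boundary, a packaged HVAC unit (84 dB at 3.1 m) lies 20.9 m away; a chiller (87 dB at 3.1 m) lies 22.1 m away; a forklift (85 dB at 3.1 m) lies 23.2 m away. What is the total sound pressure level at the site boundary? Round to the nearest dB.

73 dB

Propagate each source to the receiver with L = L_ref − 20·log₁₀(r/r_ref), then add intensities.
packaged HVAC unit: 84 − 20·log₁₀(20.9/3.1) = 84 − 16.58 = 67.42 dB.
chiller: 87 − 20·log₁₀(22.1/3.1) = 87 − 17.06 = 69.94 dB.
forklift: 85 − 20·log₁₀(23.2/3.1) = 85 − 17.48 = 67.52 dB.
Σ 10^(L/10) = 2.103e+07 → L_total = 10·log₁₀(2.103e+07) = 73.23 dB.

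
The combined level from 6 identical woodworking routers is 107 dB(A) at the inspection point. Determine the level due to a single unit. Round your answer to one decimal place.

99.2 dB(A)

For N identical incoherent sources L_total = L₁ + 10·log₁₀ N, so L₁ = 107 − 10·log₁₀(6) = 107 − 7.782.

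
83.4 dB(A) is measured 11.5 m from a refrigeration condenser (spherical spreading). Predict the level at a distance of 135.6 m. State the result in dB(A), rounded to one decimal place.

Spherical spreading from a point source gives a 20·log₁₀(r₂/r₁) drop.
L₂ = 83.4 − 20·log₁₀(135.6/11.5) = 83.4 − 21.431 = 61.97 dB(A).

62.0 dB(A)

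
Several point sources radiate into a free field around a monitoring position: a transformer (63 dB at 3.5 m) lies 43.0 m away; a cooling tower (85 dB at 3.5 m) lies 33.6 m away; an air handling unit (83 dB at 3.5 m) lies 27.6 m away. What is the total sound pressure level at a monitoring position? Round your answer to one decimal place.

68.2 dB

Apply inverse-square spreading to bring every level to the receiver, then sum 10^(L/10).
transformer: 63 − 20·log₁₀(43.0/3.5) = 63 − 21.79 = 41.21 dB.
cooling tower: 85 − 20·log₁₀(33.6/3.5) = 85 − 19.65 = 65.35 dB.
air handling unit: 83 − 20·log₁₀(27.6/3.5) = 83 − 17.94 = 65.06 dB.
Σ 10^(L/10) = 6.653e+06 → L_total = 10·log₁₀(6.653e+06) = 68.23 dB.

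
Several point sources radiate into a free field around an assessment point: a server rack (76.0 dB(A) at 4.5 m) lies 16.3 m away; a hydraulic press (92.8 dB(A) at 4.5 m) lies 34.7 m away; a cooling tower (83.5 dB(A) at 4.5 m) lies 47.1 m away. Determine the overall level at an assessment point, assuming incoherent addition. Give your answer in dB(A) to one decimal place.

75.7 dB(A)

Propagate each source to the receiver with L = L_ref − 20·log₁₀(r/r_ref), then add intensities.
server rack: 76.0 − 20·log₁₀(16.3/4.5) = 76.0 − 11.18 = 64.82 dB(A).
hydraulic press: 92.8 − 20·log₁₀(34.7/4.5) = 92.8 − 17.74 = 75.06 dB(A).
cooling tower: 83.5 − 20·log₁₀(47.1/4.5) = 83.5 − 20.40 = 63.10 dB(A).
Σ 10^(L/10) = 3.712e+07 → L_total = 10·log₁₀(3.712e+07) = 75.70 dB(A).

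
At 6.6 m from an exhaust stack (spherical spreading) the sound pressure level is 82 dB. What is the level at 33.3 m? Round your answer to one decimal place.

For a point source, L₂ = L₁ − 20·log₁₀(r₂/r₁).
L₂ = 82 − 20·log₁₀(33.3/6.6) = 82 − 14.058 = 67.94 dB.

67.9 dB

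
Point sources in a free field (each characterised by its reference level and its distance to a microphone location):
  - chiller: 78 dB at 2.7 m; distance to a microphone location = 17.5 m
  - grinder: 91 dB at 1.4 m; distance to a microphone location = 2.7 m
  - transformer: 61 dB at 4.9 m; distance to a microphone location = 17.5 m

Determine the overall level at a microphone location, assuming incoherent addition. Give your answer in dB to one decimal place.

Propagate each source to the receiver with L = L_ref − 20·log₁₀(r/r_ref), then add intensities.
chiller: 78 − 20·log₁₀(17.5/2.7) = 78 − 16.23 = 61.77 dB.
grinder: 91 − 20·log₁₀(2.7/1.4) = 91 − 5.70 = 85.30 dB.
transformer: 61 − 20·log₁₀(17.5/4.9) = 61 − 11.06 = 49.94 dB.
Σ 10^(L/10) = 3.401e+08 → L_total = 10·log₁₀(3.401e+08) = 85.32 dB.

85.3 dB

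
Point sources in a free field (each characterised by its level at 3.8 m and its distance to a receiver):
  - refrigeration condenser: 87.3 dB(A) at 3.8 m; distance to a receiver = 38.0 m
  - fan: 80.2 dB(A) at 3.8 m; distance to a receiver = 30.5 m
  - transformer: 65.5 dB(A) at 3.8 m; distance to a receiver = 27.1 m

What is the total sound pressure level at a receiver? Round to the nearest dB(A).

Propagate each source to the receiver with L = L_ref − 20·log₁₀(r/r_ref), then add intensities.
refrigeration condenser: 87.3 − 20·log₁₀(38.0/3.8) = 87.3 − 20.00 = 67.30 dB(A).
fan: 80.2 − 20·log₁₀(30.5/3.8) = 80.2 − 18.09 = 62.11 dB(A).
transformer: 65.5 − 20·log₁₀(27.1/3.8) = 65.5 − 17.06 = 48.44 dB(A).
Σ 10^(L/10) = 7.066e+06 → L_total = 10·log₁₀(7.066e+06) = 68.49 dB(A).

68 dB(A)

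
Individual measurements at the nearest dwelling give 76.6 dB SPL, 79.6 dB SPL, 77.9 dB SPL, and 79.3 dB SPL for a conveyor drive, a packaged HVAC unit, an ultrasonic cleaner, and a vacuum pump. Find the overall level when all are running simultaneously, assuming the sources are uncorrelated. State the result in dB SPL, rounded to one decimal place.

Incoherent sources combine by intensity addition: L_total = 10·log₁₀(Σ 10^(L_i/10)).
Σ 10^(L/10) = 10^(76.6/10) + 10^(79.6/10) + 10^(77.9/10) + 10^(79.3/10) = 2.837e+08.
L_total = 10·log₁₀(2.837e+08) = 84.53 dB SPL.

84.5 dB SPL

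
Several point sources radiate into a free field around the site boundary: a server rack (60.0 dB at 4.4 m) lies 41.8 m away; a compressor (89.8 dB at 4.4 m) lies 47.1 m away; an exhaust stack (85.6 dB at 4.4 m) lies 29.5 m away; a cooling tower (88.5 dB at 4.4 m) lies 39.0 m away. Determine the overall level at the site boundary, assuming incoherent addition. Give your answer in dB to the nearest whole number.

First find each source's level at the receiver (point-source: −20·log₁₀(r/r_ref)), then combine on an intensity basis.
server rack: 60.0 − 20·log₁₀(41.8/4.4) = 60.0 − 19.55 = 40.45 dB.
compressor: 89.8 − 20·log₁₀(47.1/4.4) = 89.8 − 20.59 = 69.21 dB.
exhaust stack: 85.6 − 20·log₁₀(29.5/4.4) = 85.6 − 16.53 = 69.07 dB.
cooling tower: 88.5 − 20·log₁₀(39.0/4.4) = 88.5 − 18.95 = 69.55 dB.
Σ 10^(L/10) = 2.543e+07 → L_total = 10·log₁₀(2.543e+07) = 74.05 dB.

74 dB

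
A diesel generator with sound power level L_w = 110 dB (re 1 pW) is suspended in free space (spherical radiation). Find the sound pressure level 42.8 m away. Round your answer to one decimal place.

The power spreads over a sphere of area 4π·r², so L_p = L_w − 10·log₁₀(4π·r²).
4π·r² = 2.302e+04 m², 10·log₁₀ of that is 43.621 dB.
L_p = 110 − 43.621 = 66.38 dB.

66.4 dB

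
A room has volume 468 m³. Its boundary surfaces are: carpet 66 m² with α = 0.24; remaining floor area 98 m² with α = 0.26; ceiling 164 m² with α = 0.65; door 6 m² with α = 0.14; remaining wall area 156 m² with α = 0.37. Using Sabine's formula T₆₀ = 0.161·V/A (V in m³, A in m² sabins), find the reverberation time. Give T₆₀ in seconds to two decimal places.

Total absorption A = 66·0.24 + 98·0.26 + 164·0.65 + 6·0.14 + 156·0.37 = 206.48 m² sabins.
T₆₀ = 0.161·V/A = 0.161·468/206.48 = 0.365 s.

0.36 s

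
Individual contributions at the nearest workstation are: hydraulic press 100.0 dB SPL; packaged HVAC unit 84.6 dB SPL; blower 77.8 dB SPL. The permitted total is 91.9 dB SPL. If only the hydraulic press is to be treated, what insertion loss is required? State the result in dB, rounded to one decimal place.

9.2 dB

Fixed contribution from the other sources: Σ 10^(L/10) = 10^(84.6/10) + 10^(77.8/10) = 3.487e+08 (85.42 dB SPL).
The limit corresponds to 10^(91.9/10) = 1.549e+09; subtracting the fixed part leaves 1.200e+09 for the hydraulic press, i.e. 90.79 dB SPL.
Required insertion loss = 100.0 − 90.79 = 9.21 dB.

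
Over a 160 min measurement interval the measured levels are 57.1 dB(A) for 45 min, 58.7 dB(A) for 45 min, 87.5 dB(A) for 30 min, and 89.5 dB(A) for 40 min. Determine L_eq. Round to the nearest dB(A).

85 dB(A)

L_eq = 10·log₁₀[(1/T)·Σ tᵢ·10^(Lᵢ/10)] with T = 160 min.
Σ tᵢ·10^(Lᵢ/10) = 45·10^(57.1/10) + 45·10^(58.7/10) + 30·10^(87.5/10) + 40·10^(89.5/10) = 5.258e+10.
L_eq = 10·log₁₀(5.258e+10/160) = 85.17 dB(A).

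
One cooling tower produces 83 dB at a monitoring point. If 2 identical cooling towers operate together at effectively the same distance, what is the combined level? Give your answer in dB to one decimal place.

86.0 dB

L_total = L₁ + 10·log₁₀ N for N identical incoherent sources.
L_total = 83 + 10·log₁₀(2) = 83 + 3.010 = 86.01 dB.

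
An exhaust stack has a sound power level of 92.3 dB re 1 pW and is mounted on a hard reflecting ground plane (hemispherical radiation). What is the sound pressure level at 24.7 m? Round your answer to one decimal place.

56.5 dB

Free-field hemispherical radiation: L_p = L_w − 10·log₁₀(2π·r²), r = 24.7 m.
2π·r² = 3833 m², 10·log₁₀ of that is 35.836 dB.
L_p = 92.3 − 35.836 = 56.46 dB.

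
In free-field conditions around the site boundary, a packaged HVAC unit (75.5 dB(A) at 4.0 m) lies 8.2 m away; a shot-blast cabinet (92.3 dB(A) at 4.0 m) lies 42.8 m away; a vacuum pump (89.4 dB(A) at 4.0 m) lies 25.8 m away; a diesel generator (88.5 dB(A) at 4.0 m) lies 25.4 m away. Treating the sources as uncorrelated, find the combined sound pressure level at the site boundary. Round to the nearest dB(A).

78 dB(A)

First find each source's level at the receiver (point-source: −20·log₁₀(r/r_ref)), then combine on an intensity basis.
packaged HVAC unit: 75.5 − 20·log₁₀(8.2/4.0) = 75.5 − 6.24 = 69.26 dB(A).
shot-blast cabinet: 92.3 − 20·log₁₀(42.8/4.0) = 92.3 − 20.59 = 71.71 dB(A).
vacuum pump: 89.4 − 20·log₁₀(25.8/4.0) = 89.4 − 16.19 = 73.21 dB(A).
diesel generator: 88.5 − 20·log₁₀(25.4/4.0) = 88.5 − 16.06 = 72.44 dB(A).
Σ 10^(L/10) = 6.177e+07 → L_total = 10·log₁₀(6.177e+07) = 77.91 dB(A).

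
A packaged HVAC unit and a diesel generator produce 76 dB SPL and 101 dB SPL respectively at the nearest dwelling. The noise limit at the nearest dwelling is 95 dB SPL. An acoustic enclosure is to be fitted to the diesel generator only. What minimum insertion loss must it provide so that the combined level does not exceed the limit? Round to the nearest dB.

The untreated sources together contribute 10^(76/10) = 3.981e+07, i.e. 76.00 dB SPL.
The limit corresponds to 10^(95/10) = 3.162e+09; subtracting the fixed part leaves 3.122e+09 for the diesel generator, i.e. 94.94 dB SPL.
So the diesel generator must be reduced from 101 to 94.94 dB SPL: IL = 6.06 dB.

6 dB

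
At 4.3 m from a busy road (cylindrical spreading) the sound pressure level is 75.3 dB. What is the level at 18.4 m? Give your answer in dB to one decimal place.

69.0 dB

Line-source attenuation: ΔL = 10·log₁₀(r₂/r₁) = 10·log₁₀(18.4/4.3) = 6.313 dB.
L₂ = 75.3 − 10·log₁₀(18.4/4.3) = 75.3 − 6.313 = 68.99 dB.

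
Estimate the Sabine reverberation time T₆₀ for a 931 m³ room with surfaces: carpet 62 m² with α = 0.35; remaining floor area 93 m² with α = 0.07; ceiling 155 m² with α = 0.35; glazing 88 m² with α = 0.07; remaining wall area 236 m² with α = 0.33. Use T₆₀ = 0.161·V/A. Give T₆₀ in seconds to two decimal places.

Total absorption A = 62·0.35 + 93·0.07 + 155·0.35 + 88·0.07 + 236·0.33 = 166.50 m² sabins.
T₆₀ = 0.161·V/A = 0.161·931/166.50 = 0.900 s.

0.90 s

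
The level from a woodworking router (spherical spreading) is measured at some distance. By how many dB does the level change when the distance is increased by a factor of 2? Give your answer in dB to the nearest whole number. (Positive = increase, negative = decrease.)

With spherical spreading the level changes by −20·log₁₀(r₂/r₁).
ΔL = −20·log₁₀(2) = -6.02 dB.

-6 dB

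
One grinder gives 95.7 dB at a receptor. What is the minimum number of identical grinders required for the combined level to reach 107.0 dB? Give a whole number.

N identical sources give L₁ + 10·log₁₀ N, so require 10·log₁₀ N ≥ 107.0 − 95.7 = 11.3 dB.
N ≥ 10^(11.3/10) = 13.490, so N = 14.

14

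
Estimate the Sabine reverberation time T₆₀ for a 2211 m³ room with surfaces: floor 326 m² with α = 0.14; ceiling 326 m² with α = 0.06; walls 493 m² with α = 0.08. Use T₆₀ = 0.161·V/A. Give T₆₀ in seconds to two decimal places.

3.40 s

A = Σ Sᵢαᵢ = 326·0.14 + 326·0.06 + 493·0.08 = 104.64 m².
T₆₀ = 0.161 × 2211 / 104.64 = 3.402 s.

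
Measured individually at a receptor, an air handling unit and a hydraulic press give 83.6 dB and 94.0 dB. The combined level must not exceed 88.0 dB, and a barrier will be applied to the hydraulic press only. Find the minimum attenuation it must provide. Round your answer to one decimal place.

8.0 dB

The untreated sources together contribute 10^(83.6/10) = 2.291e+08, i.e. 83.60 dB.
The limit corresponds to 10^(88.0/10) = 6.310e+08; subtracting the fixed part leaves 4.019e+08 for the hydraulic press, i.e. 86.04 dB.
Required insertion loss = 94.0 − 86.04 = 7.96 dB.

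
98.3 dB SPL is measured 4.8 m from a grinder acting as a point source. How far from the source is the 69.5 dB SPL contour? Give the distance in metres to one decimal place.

The 28.8 dB drop corresponds to a distance ratio of 10^(28.8/20) for a point source.
r₂ = 4.8·10^((98.3−69.5)/20) = 4.8·10^(28.8/20) = 132.20 m.

132.2 m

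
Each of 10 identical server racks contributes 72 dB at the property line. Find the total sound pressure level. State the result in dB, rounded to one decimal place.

82.0 dB

N identical incoherent sources raise the level by 10·log₁₀ N.
L_total = 72 + 10·log₁₀(10) = 72 + 10.000 = 82.00 dB.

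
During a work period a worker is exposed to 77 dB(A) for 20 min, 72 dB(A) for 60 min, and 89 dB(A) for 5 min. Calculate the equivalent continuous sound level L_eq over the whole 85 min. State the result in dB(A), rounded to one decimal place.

Weight each interval's intensity by its duration and average over T = 85 min:
Σ tᵢ·10^(Lᵢ/10) = 20·10^(77/10) + 60·10^(72/10) + 5·10^(89/10) = 5.925e+09.
L_eq = 10·log₁₀(5.925e+09/85) = 78.43 dB(A).

78.4 dB(A)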